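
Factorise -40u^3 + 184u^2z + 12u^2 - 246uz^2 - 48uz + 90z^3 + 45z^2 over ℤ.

-(10u - 6z - 3)(2u - 3z)(2u - 5z)

Group: 2u(-20u^2 + 42uz + 6u - 18z^2 - 9z) - 5z(-20u^2 + 42uz + 6u - 18z^2 - 9z); both groups contain (-20u^2 + 42uz + 6u - 18z^2 - 9z), so (2u - 5z) is a factor with cofactor -20u^2 + 42uz + 6u - 18z^2 - 9z.
The cofactor groups again: -20u^2 + 42uz + 6u - 18z^2 - 9z = -2u(10u - 6z - 3) + 3z(10u - 6z - 3); both groups contain (10u - 6z - 3), giving -(2u - 3z)(10u - 6z - 3).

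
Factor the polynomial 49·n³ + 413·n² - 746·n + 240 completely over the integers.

By the rational root theorem, n = 8/7 is a root, giving the factor (7·n - 8) and quotient 7·n² + 67·n - 30.
The remaining quadratic factors as (7·n - 3)(n + 10).

(7·n - 3)·(7·n - 8)·(n + 10)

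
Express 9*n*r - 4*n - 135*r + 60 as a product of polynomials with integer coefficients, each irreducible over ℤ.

Group as (9*n*r - 4*n) + (-135*r + 60) = n*(9*r - 4) - 15*(9*r - 4).
Both groups share the factor (9*r - 4).

(9*r - 4)*(n - 15)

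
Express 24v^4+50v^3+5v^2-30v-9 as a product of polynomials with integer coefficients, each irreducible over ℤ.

(2v+3)(3v+1)(4v-3)(v+1)

Among the possible rational roots, v = 3/4 is a root, so (4v-3) divides it; the quotient is 6v^3+17v^2+14v+3.
Next, v = -3/2 is a root, giving the factor (2v+3) and quotient 3v^2+4v+1.
The remaining quadratic factors as (3v+1)(v+1).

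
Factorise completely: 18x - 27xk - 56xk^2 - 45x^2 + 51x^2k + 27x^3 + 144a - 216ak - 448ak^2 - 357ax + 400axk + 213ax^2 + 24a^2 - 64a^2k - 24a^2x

-(8a + x)(3x + 8k - 3)(a - 9x + 7k + 6)

Group: a(-24ax - 64ak + 24a - 3x^2 - 8xk + 3x) + (-9x + 7k + 6)(-24ax - 64ak + 24a - 3x^2 - 8xk + 3x); both groups contain (-24ax - 64ak + 24a - 3x^2 - 8xk + 3x), so (a - 9x + 7k + 6) is a factor with cofactor -24ax - 64ak + 24a - 3x^2 - 8xk + 3x.
The cofactor groups again: -24ax - 64ak + 24a - 3x^2 - 8xk + 3x = -8a(3x + 8k - 3) - x(3x + 8k - 3); both groups contain (3x + 8k - 3), giving -(8a + x)(3x + 8k - 3).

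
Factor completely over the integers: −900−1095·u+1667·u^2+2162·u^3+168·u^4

(4·u+3)·(6·u+5)·(7·u−5)·(u+12)

By the rational root theorem, u = −12 is a root, so (u+12) is a factor; dividing leaves 168·u^3+146·u^2−85·u−75.
Continuing, u = 5/7 is a root, so (7·u−5) is a factor; dividing leaves 24·u^2+38·u+15.
The remaining quadratic factors as (4·u+3)(6·u+5).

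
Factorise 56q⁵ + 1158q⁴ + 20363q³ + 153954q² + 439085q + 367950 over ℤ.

(2q + 11)(4q + 15)(7q + 10)(q² + 10q + 223)

By the rational root theorem, q = -15/4 is a root, so (4q + 15) is a factor; dividing leaves 14q⁴ + 237q³ + 4202q² + 22731q + 24530.
Next, q = -11/2 is a root, so (2q + 11) divides it; the quotient is 7q³ + 80q² + 1661q + 2230.
Continuing, q = -10/7 is a root, so (7q + 10) divides it; the quotient is q² + 10q + 223.
The quadratic q² + 10q + 223 has discriminant -792 < 0 and is irreducible over ℤ.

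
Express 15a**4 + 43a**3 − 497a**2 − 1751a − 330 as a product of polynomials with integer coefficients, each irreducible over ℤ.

(3a + 11)(5a + 1)(a + 5)(a − 6)

Trying the rational-root candidates, a = −1/5 is a root, so (5a + 1) divides it; the quotient is 3a**3 + 8a**2 − 101a − 330.
Next, a = −11/3 is a root, so (3a + 11) is a factor; dividing leaves a**2 − a − 30.
The remaining quadratic factors as (a − 6)(a + 5).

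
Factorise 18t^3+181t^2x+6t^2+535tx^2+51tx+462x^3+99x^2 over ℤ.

(2t+11x)(9t+14x+3)(t+3x)

Group: 9t(2t^2+17tx+33x^2) + (14x+3)(2t^2+17tx+33x^2); both groups contain (2t^2+17tx+33x^2), so (9t+14x+3) is a factor with cofactor 2t^2+17tx+33x^2.
The cofactor groups again: 2t^2+17tx+33x^2 = 2t(t+3x) + 11x(t+3x); both groups contain (t+3x), giving (2t+11x)(t+3x).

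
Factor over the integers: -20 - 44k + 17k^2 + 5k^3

Trying the rational-root candidates, k = -2/5 is a root, so (5k + 2) divides it; the quotient is k^2 + 3k - 10.
The remaining quadratic factors as (k - 2)(k + 5).

(5k + 2)(k + 5)(k - 2)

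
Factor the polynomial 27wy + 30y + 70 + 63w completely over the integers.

Group as (27wy + 63w) + (30y + 70) = 9w(3y + 7) + 10(3y + 7).
Both groups share the factor (3y + 7).

(3y + 7)(9w + 10)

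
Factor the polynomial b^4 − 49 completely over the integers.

(b^2 + 7)(b^2 − 7)

Substitute u = b^2 to get a quadratic in u, then factor.
b^2 + 7 is irreducible over ℤ (always positive, so no real roots).
b^2 − 7 is irreducible over ℤ (7 is not a perfect square).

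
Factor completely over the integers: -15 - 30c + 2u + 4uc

(2c + 1)(2u - 15)

Group as (4uc + 2u) + (-30c - 15) = 2u(2c + 1) - 15(2c + 1).
Both groups share the factor (2c + 1).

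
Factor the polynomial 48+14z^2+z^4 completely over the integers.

Substitute u = z^2 to get a quadratic in u, then factor.
z^2+8 is irreducible over ℤ (always positive, so no real roots).
z^2+6 is irreducible over ℤ (always positive, so no real roots).

(z^2+6)(z^2+8)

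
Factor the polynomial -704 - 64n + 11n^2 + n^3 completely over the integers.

Among the possible rational roots, n = -8 is a root, so (n + 8) divides it; the quotient is n^2 + 3n - 88.
The remaining quadratic factors as (n - 8)(n + 11).

(n + 11)(n + 8)(n - 8)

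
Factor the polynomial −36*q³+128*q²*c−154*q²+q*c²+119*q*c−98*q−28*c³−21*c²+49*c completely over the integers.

−(2*q−7*c+7)*(2*q−c)*(9*q+4*c+7)

Group: 9*q*(−4*q²+16*q*c−14*q−7*c²+7*c) + (4*c+7)*(−4*q²+16*q*c−14*q−7*c²+7*c); both groups contain (−4*q²+16*q*c−14*q−7*c²+7*c), so (9*q+4*c+7) is a factor with cofactor −4*q²+16*q*c−14*q−7*c²+7*c.
The cofactor groups again: −4*q²+16*q*c−14*q−7*c²+7*c = −2*q*(2*q−c) + (7*c−7)*(2*q−c); both groups contain (2*q−c), giving −(2*q−7*c+7)*(2*q−c).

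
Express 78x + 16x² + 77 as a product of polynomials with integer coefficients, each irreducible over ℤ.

(2x + 7)(8x + 11)

Need a pair with product 16·77 = 1232 and sum 78: that's 22 and 56.
Split the middle term: 16x² + 22x + 56x + 77 = 2x(8x + 11) + 7(8x + 11).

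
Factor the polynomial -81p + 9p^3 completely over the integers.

Every term has a factor of 9p. Then p^2 - 9 = (p)² − (3)².

9p(p + 3)(p - 3)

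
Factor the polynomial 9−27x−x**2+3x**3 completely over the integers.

Trying the rational-root candidates, x = 1/3 is a root, so (3x−1) is a factor; dividing leaves x**2−9.
The remaining quadratic factors as (x−3)(x+3).

(3x−1)(x+3)(x−3)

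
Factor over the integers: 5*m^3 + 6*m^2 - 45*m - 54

(5*m + 6)*(m + 3)*(m - 3)

Group as (5*m^3 - 45*m) + (6*m^2 - 54) = 5*m*(m^2 - 9) + 6*(m^2 - 9).
Both groups share the factor (m^2 - 9).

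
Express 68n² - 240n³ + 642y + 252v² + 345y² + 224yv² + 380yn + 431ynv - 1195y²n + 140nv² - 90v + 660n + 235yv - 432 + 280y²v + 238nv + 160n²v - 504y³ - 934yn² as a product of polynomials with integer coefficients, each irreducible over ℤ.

Group: 9y(-56y² - 83yn + 56yv + y - 30n² + 35nv - 14n + 63v + 72) + (8n + 4v - 6)(-56y² - 83yn + 56yv + y - 30n² + 35nv - 14n + 63v + 72); both groups contain (-56y² - 83yn + 56yv + y - 30n² + 35nv - 14n + 63v + 72), so (9y + 8n + 4v - 6) is a factor with cofactor -56y² - 83yn + 56yv + y - 30n² + 35nv - 14n + 63v + 72.
The cofactor groups again: -56y² - 83yn + 56yv + y - 30n² + 35nv - 14n + 63v + 72 = -8y(7y + 6n - 7v - 8) + (-5n - 9)(7y + 6n - 7v - 8); both groups contain (7y + 6n - 7v - 8), giving -(8y + 5n + 9)(7y + 6n - 7v - 8).

-(8y + 5n + 9)(7y + 6n - 7v - 8)(9y + 8n + 4v - 6)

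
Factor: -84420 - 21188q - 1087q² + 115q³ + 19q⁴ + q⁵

By the rational root theorem, q = 10 is a root, giving the factor (q - 10) and quotient q⁴ + 29q³ + 405q² + 2963q + 8442.
Continuing, q = -9 is a root, so (q + 9) is a factor; dividing leaves q³ + 20q² + 225q + 938.
Then q = -7 is a root, so (q + 7) is a factor; dividing leaves q² + 13q + 134.
The quadratic q² + 13q + 134 has discriminant -367 < 0 and is irreducible over ℤ.

(q + 7)(q + 9)(q - 10)(q² + 13q + 134)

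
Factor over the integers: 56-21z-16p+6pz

(2p-7)(3z-8)

Group as (6pz-16p) + (-21z+56) = 2p(3z-8) - 7(3z-8).
Both groups share the factor (3z-8).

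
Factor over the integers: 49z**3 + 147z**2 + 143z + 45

(7z + 5)(7z + 9)(z + 1)

By the rational root theorem, z = -9/7 is a root, so (7z + 9) is a factor; dividing leaves 7z**2 + 12z + 5.
The remaining quadratic factors as (z + 1)(7z + 5).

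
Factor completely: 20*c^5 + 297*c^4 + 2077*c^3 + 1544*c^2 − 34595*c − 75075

Trying the rational-root candidates, c = −5 is a root, giving the factor (c + 5) and quotient 20*c^4 + 197*c^3 + 1092*c^2 − 3916*c − 15015.
Continuing, c = −13/5 is a root, giving the factor (5*c + 13) and quotient 4*c^3 + 29*c^2 + 143*c − 1155.
Next, c = 15/4 is a root, so (4*c − 15) divides it; the quotient is c^2 + 11*c + 77.
The quadratic c^2 + 11*c + 77 has discriminant −187 < 0 and is irreducible over ℤ.

(4*c − 15)*(5*c + 13)*(c + 5)*(c^2 + 11*c + 77)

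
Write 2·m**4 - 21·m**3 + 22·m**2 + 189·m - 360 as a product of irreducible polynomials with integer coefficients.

(2·m - 5)·(m + 3)·(m - 3)·(m - 8)

By the rational root theorem, m = -3 is a root, so (m + 3) is a factor; dividing leaves 2·m**3 - 27·m**2 + 103·m - 120.
Continuing, m = 5/2 is a root, giving the factor (2·m - 5) and quotient m**2 - 11·m + 24.
The remaining quadratic factors as (m - 8)(m - 3).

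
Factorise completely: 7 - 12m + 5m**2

(5m - 7)(m - 1)

Need a pair with product 5·7 = 35 and sum -12: that's -7 and -5.
Split the middle term: 5m**2 - 7m - 5m + 7 = m(5m - 7) - (5m - 7).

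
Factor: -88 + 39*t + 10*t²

(2*t + 11)*(5*t - 8)

Need a pair with product 10·(-88) = -880 and sum 39: that's 55 and -16.
Split the middle term: 10*t² + 55*t - 16*t - 88 = 5*t*(2*t + 11) - 8*(2*t + 11).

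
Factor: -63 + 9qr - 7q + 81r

(9r - 7)(q + 9)

Group as (9qr - 7q) + (81r - 63) = q(9r - 7) + 9(9r - 7).
Both groups share the factor (9r - 7).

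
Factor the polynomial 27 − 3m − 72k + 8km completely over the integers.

Group as (8km − 72k) + (−3m + 27) = 8k(m − 9) − 3(m − 9).
Both groups share the factor (m − 9).

(8k − 3)(m − 9)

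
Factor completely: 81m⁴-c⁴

(3m)⁴ − (c)⁴ = ((3m)² − (c)²)((3m)² + (c)²); the first factor splits again, the second (9m²+c²) is irreducible.

(3m-c)(3m+c)(9m²+c²)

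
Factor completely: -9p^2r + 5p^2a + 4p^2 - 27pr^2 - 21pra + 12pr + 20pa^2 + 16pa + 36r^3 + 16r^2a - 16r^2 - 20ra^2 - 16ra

Group: 9r(-p^2 - 3pr - 4pa + 4r^2 + 4ra) + (-5a - 4)(-p^2 - 3pr - 4pa + 4r^2 + 4ra); both groups contain (-p^2 - 3pr - 4pa + 4r^2 + 4ra), so (9r - 5a - 4) is a factor with cofactor -p^2 - 3pr - 4pa + 4r^2 + 4ra.
The cofactor groups again: -p^2 - 3pr - 4pa + 4r^2 + 4ra = -p(p - r) + (-4r - 4a)(p - r); both groups contain (p - r), giving -(p + 4r + 4a)(p - r).

-(9r - 5a - 4)(p + 4r + 4a)(p - r)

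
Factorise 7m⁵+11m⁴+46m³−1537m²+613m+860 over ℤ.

(7m+4)(m−1)(m−5)(m²+7m+43)

By the rational root theorem, m = −4/7 is a root, so (7m+4) divides it; the quotient is m⁴+m³+6m²−223m+215.
Next, m = 1 is a root, giving the factor (m−1) and quotient m³+2m²+8m−215.
Continuing, m = 5 is a root, so (m−5) divides it; the quotient is m²+7m+43.
The quadratic m²+7m+43 has discriminant −123 < 0 and is irreducible over ℤ.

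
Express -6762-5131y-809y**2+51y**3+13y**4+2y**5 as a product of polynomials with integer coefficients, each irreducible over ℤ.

(2y+7)(y+2)(y-7)(y**2+8y+69)

Testing divisors of the constant over divisors of the leading coefficient, y = -7/2 is a root, so (2y+7) is a factor; dividing leaves y**4+3y**3+15y**2-457y-966.
Continuing, y = -2 is a root, so (y+2) divides it; the quotient is y**3+y**2+13y-483.
Continuing, y = 7 is a root, so (y-7) divides it; the quotient is y**2+8y+69.
The quadratic y**2+8y+69 has discriminant -212 < 0 and is irreducible over ℤ.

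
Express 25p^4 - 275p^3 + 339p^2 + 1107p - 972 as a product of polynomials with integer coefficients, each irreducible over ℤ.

(5p + 9)(5p - 4)(p - 3)(p - 9)

Trying the rational-root candidates, p = -9/5 is a root, so (5p + 9) divides it; the quotient is 5p^3 - 64p^2 + 183p - 108.
Continuing, p = 4/5 is a root, so (5p - 4) divides it; the quotient is p^2 - 12p + 27.
The remaining quadratic factors as (p - 3)(p - 9).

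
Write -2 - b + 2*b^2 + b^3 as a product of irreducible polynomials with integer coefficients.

Trying the rational-root candidates, b = 1 is a root, so (b - 1) is a factor; dividing leaves b^2 + 3*b + 2.
The remaining quadratic factors as (b + 1)(b + 2).

(b + 1)*(b + 2)*(b - 1)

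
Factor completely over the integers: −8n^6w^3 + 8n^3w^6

Pull out the common factor 8n^3w^3, leaving −n^3 + w^3.
Recognize a difference of cubes with the parts w and n.

−8n^3w^3(n − w)(n^2 + nw + w^2)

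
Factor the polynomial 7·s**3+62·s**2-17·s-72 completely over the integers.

(7·s-8)·(s+1)·(s+9)

Testing divisors of the constant over divisors of the leading coefficient, s = -9 is a root, giving the factor (s+9) and quotient 7·s**2-s-8.
The remaining quadratic factors as (7·s-8)(s+1).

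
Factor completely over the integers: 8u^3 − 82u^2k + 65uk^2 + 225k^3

(2u − 5k)(u − 9k)(4u + 5k)

Group: 2u(4u^2 − 31uk − 45k^2) − 5k(4u^2 − 31uk − 45k^2); both groups contain (4u^2 − 31uk − 45k^2), so (2u − 5k) is a factor with cofactor 4u^2 − 31uk − 45k^2.
The cofactor groups again: 4u^2 − 31uk − 45k^2 = 4u(u − 9k) + 5k(u − 9k); both groups contain (u − 9k), giving (4u + 5k)(u − 9k).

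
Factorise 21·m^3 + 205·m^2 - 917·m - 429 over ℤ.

By the rational root theorem, m = -3/7 is a root, so (7·m + 3) divides it; the quotient is 3·m^2 + 28·m - 143.
The remaining quadratic factors as (3·m - 11)(m + 13).

(3·m - 11)·(7·m + 3)·(m + 13)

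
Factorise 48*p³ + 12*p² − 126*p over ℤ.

6*p*(2*p − 3)*(4*p + 7)

Pull out the common factor 6*p, then factor the remaining trinomial.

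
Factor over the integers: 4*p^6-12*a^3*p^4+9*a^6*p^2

Factor out p^2 first: what remains is 9*a^6-12*a^3*p^2+4*p^4.
Recognize a perfect-square trinomial with the parts 3*a^3 and 2*p^2.

p^2*(3*a^3-2*p^2)^2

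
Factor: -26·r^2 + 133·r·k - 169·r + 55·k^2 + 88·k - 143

-(2·r - 11·k + 11)·(13·r + 5·k + 13)

Group: -2·r·(13·r + 5·k + 13) + (11·k - 11)·(13·r + 5·k + 13); both groups contain (13·r + 5·k + 13).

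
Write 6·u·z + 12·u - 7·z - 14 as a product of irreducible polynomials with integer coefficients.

Group as (6·u·z + 12·u) + (-7·z - 14) = 6·u·(z + 2) - 7·(z + 2).
Both groups share the factor (z + 2).

(6·u - 7)·(z + 2)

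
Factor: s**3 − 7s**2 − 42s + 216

(s + 6)(s − 4)(s − 9)

Testing divisors of the constant over divisors of the leading coefficient, s = −6 is a root, so (s + 6) is a factor; dividing leaves s**2 − 13s + 36.
The remaining quadratic factors as (s − 4)(s − 9).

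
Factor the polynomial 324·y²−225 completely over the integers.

Factor out 9, leaving 36·y²−25, which is a difference of two squares.

9·(6·y+5)·(6·y−5)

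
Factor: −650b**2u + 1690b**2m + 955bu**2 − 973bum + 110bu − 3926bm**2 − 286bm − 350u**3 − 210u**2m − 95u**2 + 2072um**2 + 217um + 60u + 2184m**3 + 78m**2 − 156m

Group: 10b(−65bu + 169bm + 50u**2 − 70um − 15u − 156m**2 + 39m) + (−7u − 14m − 4)(−65bu + 169bm + 50u**2 − 70um − 15u − 156m**2 + 39m); both groups contain (−65bu + 169bm + 50u**2 − 70um − 15u − 156m**2 + 39m), so (10b − 7u − 14m − 4) is a factor with cofactor −65bu + 169bm + 50u**2 − 70um − 15u − 156m**2 + 39m.
The cofactor groups again: −65bu + 169bm + 50u**2 − 70um − 15u − 156m**2 + 39m = −13b(5u − 13m) + (10u + 12m − 3)(5u − 13m); both groups contain (5u − 13m), giving −(13b − 10u − 12m + 3)(5u − 13m).

−(5u − 13m)(10b − 7u − 14m − 4)(13b − 10u − 12m + 3)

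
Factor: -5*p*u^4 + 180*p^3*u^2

5*p*u^2*(6*p + u)*(6*p - u)

Factor out 5*p*u^2, leaving 36*p^2 - u^2, which is a difference of two squares.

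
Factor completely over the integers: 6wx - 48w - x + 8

(6w - 1)(x - 8)

Group as (6wx - 48w) + (-x + 8) = 6w(x - 8) - (x - 8).
Both groups share the factor (x - 8).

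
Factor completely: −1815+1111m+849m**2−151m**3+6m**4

Testing divisors of the constant over divisors of the leading coefficient, m = 11 is a root, giving the factor (m−11) and quotient 6m**3−85m**2−86m+165.
Continuing, m = −11/6 is a root, so (6m+11) is a factor; dividing leaves m**2−16m+15.
The remaining quadratic factors as (m−1)(m−15).

(6m+11)(m−1)(m−11)(m−15)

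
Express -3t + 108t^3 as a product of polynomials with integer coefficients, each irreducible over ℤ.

3t(6t + 1)(6t - 1)

Every term has a factor of 3t. Then 36t^2 - 1 = (6t)² − (1)².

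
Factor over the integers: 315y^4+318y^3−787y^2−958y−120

(3y+4)(3y−5)(5y+6)(7y+1)

Among the possible rational roots, y = 5/3 is a root, so (3y−5) is a factor; dividing leaves 105y^3+281y^2+206y+24.
Then y = −6/5 is a root, so (5y+6) divides it; the quotient is 21y^2+31y+4.
The remaining quadratic factors as (7y+1)(3y+4).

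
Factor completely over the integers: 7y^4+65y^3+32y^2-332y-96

(7y+2)(y+3)(y+8)(y-2)

Testing divisors of the constant over divisors of the leading coefficient, y = -2/7 is a root, so (7y+2) divides it; the quotient is y^3+9y^2+2y-48.
Next, y = 2 is a root, giving the factor (y-2) and quotient y^2+11y+24.
The remaining quadratic factors as (y+8)(y+3).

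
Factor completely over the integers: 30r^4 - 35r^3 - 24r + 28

Group as (30r^4 - 24r) + (-35r^3 + 28) = 6r(5r^3 - 4) - 7(5r^3 - 4).
Both groups share the factor (5r^3 - 4).

(6r - 7)(5r^3 - 4)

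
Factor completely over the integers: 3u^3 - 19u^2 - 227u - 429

(3u + 11)(u + 3)(u - 13)

Trying the rational-root candidates, u = -11/3 is a root, giving the factor (3u + 11) and quotient u^2 - 10u - 39.
The remaining quadratic factors as (u - 13)(u + 3).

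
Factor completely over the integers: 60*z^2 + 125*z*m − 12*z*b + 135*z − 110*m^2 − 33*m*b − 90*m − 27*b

(15*z − 10*m − 3*b)*(4*z + 11*m + 9)

Group: 4*z*(15*z − 10*m − 3*b) + (11*m + 9)*(15*z − 10*m − 3*b); both groups contain (15*z − 10*m − 3*b).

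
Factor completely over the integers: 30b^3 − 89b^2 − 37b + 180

(2b − 5)(3b + 4)(5b − 9)

Trying the rational-root candidates, b = 5/2 is a root, so (2b − 5) divides it; the quotient is 15b^2 − 7b − 36.
The remaining quadratic factors as (3b + 4)(5b − 9).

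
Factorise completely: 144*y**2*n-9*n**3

Factor out 9*n, leaving 16*y**2-n**2, which is a difference of two squares.

9*n*(4*y-n)*(4*y+n)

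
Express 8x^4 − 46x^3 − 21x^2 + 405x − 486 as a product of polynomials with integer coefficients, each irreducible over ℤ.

Among the possible rational roots, x = 9/4 is a root, so (4x − 9) divides it; the quotient is 2x^3 − 7x^2 − 21x + 54.
Then x = 2 is a root, giving the factor (x − 2) and quotient 2x^2 − 3x − 27.
The remaining quadratic factors as (x + 3)(2x − 9).

(2x − 9)(4x − 9)(x + 3)(x − 2)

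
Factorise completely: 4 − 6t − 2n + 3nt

(3t − 2)(n − 2)

Group as (3nt − 2n) + (−6t + 4) = n(3t − 2) − 2(3t − 2).
Both groups share the factor (3t − 2).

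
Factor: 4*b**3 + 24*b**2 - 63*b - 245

Testing divisors of the constant over divisors of the leading coefficient, b = 7/2 is a root, giving the factor (2*b - 7) and quotient 2*b**2 + 19*b + 35.
The remaining quadratic factors as (b + 7)(2*b + 5).

(2*b + 5)*(2*b - 7)*(b + 7)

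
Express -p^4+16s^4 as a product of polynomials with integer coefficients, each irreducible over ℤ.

(2s-p)(2s+p)(4s^2+p^2)

(2s)⁴ − (p)⁴ = ((2s)² − (p)²)((2s)² + (p)²); the first factor splits again, the second (4s^2+p^2) is irreducible.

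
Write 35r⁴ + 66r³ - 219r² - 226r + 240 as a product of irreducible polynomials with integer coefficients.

Among the possible rational roots, r = 5/7 is a root, so (7r - 5) divides it; the quotient is 5r³ + 13r² - 22r - 48.
Next, r = 2 is a root, so (r - 2) divides it; the quotient is 5r² + 23r + 24.
The remaining quadratic factors as (5r + 8)(r + 3).

(5r + 8)(7r - 5)(r + 3)(r - 2)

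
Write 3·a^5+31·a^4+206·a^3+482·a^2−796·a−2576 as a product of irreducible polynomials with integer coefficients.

By the rational root theorem, a = −4 is a root, so (a+4) is a factor; dividing leaves 3·a^4+19·a^3+130·a^2−38·a−644.
Then a = −7/3 is a root, so (3·a+7) divides it; the quotient is a^3+4·a^2+34·a−92.
Next, a = 2 is a root, so (a−2) divides it; the quotient is a^2+6·a+46.
The quadratic a^2+6·a+46 has discriminant −148 < 0 and is irreducible over ℤ.

(3·a+7)·(a+4)·(a−2)·(a^2+6·a+46)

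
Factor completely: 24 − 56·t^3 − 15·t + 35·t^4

Group as (35·t^4 − 15·t) + (−56·t^3 + 24) = 5·t·(7·t^3 − 3) − 8·(7·t^3 − 3).
Both groups share the factor (7·t^3 − 3).

(5·t − 8)·(7·t^3 − 3)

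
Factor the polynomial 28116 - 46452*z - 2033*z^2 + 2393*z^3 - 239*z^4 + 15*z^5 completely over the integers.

(3*z + 11)*(5*z - 3)*(z - 6)*(z^2 - 13*z + 142)

Trying the rational-root candidates, z = -11/3 is a root, giving the factor (3*z + 11) and quotient 5*z^4 - 98*z^3 + 1157*z^2 - 4920*z + 2556.
Continuing, z = 6 is a root, so (z - 6) is a factor; dividing leaves 5*z^3 - 68*z^2 + 749*z - 426.
Next, z = 3/5 is a root, giving the factor (5*z - 3) and quotient z^2 - 13*z + 142.
The quadratic z^2 - 13*z + 142 has discriminant -399 < 0 and is irreducible over ℤ.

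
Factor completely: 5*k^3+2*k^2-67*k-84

(5*k+7)*(k+3)*(k-4)

Among the possible rational roots, k = 4 is a root, so (k-4) is a factor; dividing leaves 5*k^2+22*k+21.
The remaining quadratic factors as (5*k+7)(k+3).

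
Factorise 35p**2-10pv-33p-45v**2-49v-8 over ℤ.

Group: 7p(5p+5v+1) + (-9v-8)(5p+5v+1); both groups contain (5p+5v+1).

(5p+5v+1)(7p-9v-8)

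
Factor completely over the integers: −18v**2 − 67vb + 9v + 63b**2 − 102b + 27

−(9v − 7b + 9)(2v + 9b − 3)

Group: −2v(9v − 7b + 9) + (−9b + 3)(9v − 7b + 9); both groups contain (9v − 7b + 9).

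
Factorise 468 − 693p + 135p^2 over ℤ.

Pull out the common factor 9, then factor the remaining trinomial.

9(3p − 13)(5p − 4)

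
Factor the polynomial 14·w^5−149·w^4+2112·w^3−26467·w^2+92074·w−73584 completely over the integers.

Among the possible rational roots, w = 8/7 is a root, so (7·w−8) is a factor; dividing leaves 2·w^4−19·w^3+280·w^2−3461·w+9198.
Then w = 9 is a root, so (w−9) divides it; the quotient is 2·w^3−w^2+271·w−1022.
Then w = 7/2 is a root, so (2·w−7) is a factor; dividing leaves w^2+3·w+146.
The quadratic w^2+3·w+146 has discriminant −575 < 0 and is irreducible over ℤ.

(2·w−7)·(7·w−8)·(w−9)·(w^2+3·w+146)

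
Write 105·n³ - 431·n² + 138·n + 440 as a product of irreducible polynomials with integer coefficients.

Trying the rational-root candidates, n = 10/3 is a root, so (3·n - 10) divides it; the quotient is 35·n² - 27·n - 44.
The remaining quadratic factors as (7·n - 11)(5·n + 4).

(3·n - 10)·(5·n + 4)·(7·n - 11)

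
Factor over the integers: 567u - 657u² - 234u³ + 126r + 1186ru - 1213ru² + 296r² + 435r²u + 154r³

Group: 2r(77r² - 129ru + 148r - 26u² - 73u + 63) + 9u(77r² - 129ru + 148r - 26u² - 73u + 63); both groups contain (77r² - 129ru + 148r - 26u² - 73u + 63), so (2r + 9u) is a factor with cofactor 77r² - 129ru + 148r - 26u² - 73u + 63.
The cofactor groups again: 77r² - 129ru + 148r - 26u² - 73u + 63 = 11r(7r - 13u + 9) + (2u + 7)(7r - 13u + 9); both groups contain (7r - 13u + 9), giving (11r + 2u + 7)(7r - 13u + 9).

(11r + 2u + 7)(2r + 9u)(7r - 13u + 9)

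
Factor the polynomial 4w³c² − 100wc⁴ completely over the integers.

Pull out the common factor 4wc²; w² − 25c² is a difference of squares.

4c²w(w − 5c)(w + 5c)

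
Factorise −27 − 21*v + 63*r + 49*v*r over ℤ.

(7*r − 3)*(7*v + 9)

Group as (49*v*r − 21*v) + (63*r − 27) = 7*v*(7*r − 3) + 9*(7*r − 3).
Both groups share the factor (7*r − 3).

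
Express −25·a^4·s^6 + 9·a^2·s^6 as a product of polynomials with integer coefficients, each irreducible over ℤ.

Factor out a^2·s^6 first: what remains is −25·a^2 + 9.
Recognize a difference of squares with the parts 3 and 5·a.

−a^2·s^6·(5·a + 3)·(5·a − 3)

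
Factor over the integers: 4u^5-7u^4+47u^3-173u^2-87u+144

Trying the rational-root candidates, u = 3 is a root, so (u-3) is a factor; dividing leaves 4u^4+5u^3+62u^2+13u-48.
Continuing, u = -1 is a root, so (u+1) is a factor; dividing leaves 4u^3+u^2+61u-48.
Then u = 3/4 is a root, so (4u-3) divides it; the quotient is u^2+u+16.
The quadratic u^2+u+16 has discriminant -63 < 0 and is irreducible over ℤ.

(4u-3)(u+1)(u-3)(u^2+u+16)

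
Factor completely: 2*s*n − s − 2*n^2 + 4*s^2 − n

Group: 4*s*(s + n) + (−2*n − 1)*(s + n); both groups contain (s + n).

(4*s − 2*n − 1)*(s + n)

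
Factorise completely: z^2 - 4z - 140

(z + 10)(z - 14)

Two integers with product -140 and sum -4 are 10 and -14.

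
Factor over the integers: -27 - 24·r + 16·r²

Need a pair with product 16·(-27) = -432 and sum -24: that's 12 and -36.
Split the middle term: 16·r² + 12·r - 36·r - 27 = 4·r·(4·r + 3) - 9·(4·r + 3).

(4·r + 3)·(4·r - 9)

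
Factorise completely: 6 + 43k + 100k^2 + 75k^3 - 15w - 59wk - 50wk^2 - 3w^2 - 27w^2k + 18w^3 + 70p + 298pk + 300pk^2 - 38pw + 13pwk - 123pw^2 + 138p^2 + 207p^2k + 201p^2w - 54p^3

Group: 9p(-6p^2 + 21pw + 25pk + 16p - 9w^2 - 3w + 25k^2 + 25k + 6) + (-2w + 3k + 1)(-6p^2 + 21pw + 25pk + 16p - 9w^2 - 3w + 25k^2 + 25k + 6); both groups contain (-6p^2 + 21pw + 25pk + 16p - 9w^2 - 3w + 25k^2 + 25k + 6), so (9p - 2w + 3k + 1) is a factor with cofactor -6p^2 + 21pw + 25pk + 16p - 9w^2 - 3w + 25k^2 + 25k + 6.
The cofactor groups again: -6p^2 + 21pw + 25pk + 16p - 9w^2 - 3w + 25k^2 + 25k + 6 = -p(6p - 3w + 5k + 2) + (3w + 5k + 3)(6p - 3w + 5k + 2); both groups contain (6p - 3w + 5k + 2), giving -(p - 3w - 5k - 3)(6p - 3w + 5k + 2).

-(p - 3w - 5k - 3)(9p - 2w + 3k + 1)(6p - 3w + 5k + 2)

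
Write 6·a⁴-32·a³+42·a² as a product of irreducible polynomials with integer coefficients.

2·a²·(3·a-7)·(a-3)

Pull out the common factor 2·a², then factor the remaining trinomial.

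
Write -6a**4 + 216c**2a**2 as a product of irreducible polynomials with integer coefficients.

6a**2(6c - a)(6c + a)

Every term has a factor of 6a**2. Then 36c**2 - a**2 = (6c)² − (a)².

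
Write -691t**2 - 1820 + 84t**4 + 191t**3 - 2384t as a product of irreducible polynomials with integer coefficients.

(3t - 10)(4t + 7)(7t + 13)(t + 2)

Trying the rational-root candidates, t = -13/7 is a root, so (7t + 13) divides it; the quotient is 12t**3 + 5t**2 - 108t - 140.
Continuing, t = -2 is a root, giving the factor (t + 2) and quotient 12t**2 - 19t - 70.
The remaining quadratic factors as (4t + 7)(3t - 10).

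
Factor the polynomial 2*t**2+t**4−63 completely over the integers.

(t**2+9)*(t**2−7)

Substitute u = t**2 to get a quadratic in u, then factor.
t**2+9 is irreducible over ℤ (sum of squares).
t**2−7 is irreducible over ℤ (7 is not a perfect square).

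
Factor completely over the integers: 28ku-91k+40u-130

Group as (28ku-91k) + (40u-130) = 7k(4u-13) + 10(4u-13).
Both groups share the factor (4u-13).

(4u-13)(7k+10)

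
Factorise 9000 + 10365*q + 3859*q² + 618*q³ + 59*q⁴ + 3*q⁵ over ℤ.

(3*q + 5)*(q + 3)*(q + 8)*(q² + 7*q + 75)

Trying the rational-root candidates, q = -8 is a root, so (q + 8) divides it; the quotient is 3*q⁴ + 35*q³ + 338*q² + 1155*q + 1125.
Then q = -5/3 is a root, giving the factor (3*q + 5) and quotient q³ + 10*q² + 96*q + 225.
Next, q = -3 is a root, so (q + 3) is a factor; dividing leaves q² + 7*q + 75.
The quadratic q² + 7*q + 75 has discriminant -251 < 0 and is irreducible over ℤ.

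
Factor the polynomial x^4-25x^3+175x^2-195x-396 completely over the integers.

Among the possible rational roots, x = 11 is a root, so (x-11) is a factor; dividing leaves x^3-14x^2+21x+36.
Next, x = 12 is a root, so (x-12) is a factor; dividing leaves x^2-2x-3.
The remaining quadratic factors as (x+1)(x-3).

(x+1)(x-11)(x-12)(x-3)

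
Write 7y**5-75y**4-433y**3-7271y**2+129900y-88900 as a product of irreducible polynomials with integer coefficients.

Testing divisors of the constant over divisors of the leading coefficient, y = 14 is a root, giving the factor (y-14) and quotient 7y**4+23y**3-111y**2-8825y+6350.
Then y = 10 is a root, so (y-10) divides it; the quotient is 7y**3+93y**2+819y-635.
Next, y = 5/7 is a root, so (7y-5) divides it; the quotient is y**2+14y+127.
The quadratic y**2+14y+127 has discriminant -312 < 0 and is irreducible over ℤ.

(7y-5)(y-10)(y-14)(y**2+14y+127)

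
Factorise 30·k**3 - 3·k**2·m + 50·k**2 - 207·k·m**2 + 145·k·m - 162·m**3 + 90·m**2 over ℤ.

(10·k + 9·m)·(3·k - 9·m + 5)·(k + 2·m)

Group: 3·k·(10·k**2 + 29·k·m + 18·m**2) + (-9·m + 5)·(10·k**2 + 29·k·m + 18·m**2); both groups contain (10·k**2 + 29·k·m + 18·m**2), so (3·k - 9·m + 5) is a factor with cofactor 10·k**2 + 29·k·m + 18·m**2.
The cofactor groups again: 10·k**2 + 29·k·m + 18·m**2 = k·(10·k + 9·m) + 2·m·(10·k + 9·m); both groups contain (10·k + 9·m), giving (k + 2·m)·(10·k + 9·m).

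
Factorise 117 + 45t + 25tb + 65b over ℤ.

(5b + 9)(5t + 13)

Group as (25tb + 45t) + (65b + 117) = 5t(5b + 9) + 13(5b + 9).
Both groups share the factor (5b + 9).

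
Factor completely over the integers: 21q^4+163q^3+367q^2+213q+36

Testing divisors of the constant over divisors of the leading coefficient, q = -4 is a root, so (q+4) is a factor; dividing leaves 21q^3+79q^2+51q+9.
Continuing, q = -3 is a root, giving the factor (q+3) and quotient 21q^2+16q+3.
The remaining quadratic factors as (7q+3)(3q+1).

(3q+1)(7q+3)(q+3)(q+4)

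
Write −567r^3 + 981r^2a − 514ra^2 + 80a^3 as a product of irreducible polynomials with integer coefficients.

−(7r − 2a)(9r − 5a)(9r − 8a)

Group: 9r(−63r^2 + 74ra − 16a^2) − 5a(−63r^2 + 74ra − 16a^2); both groups contain (−63r^2 + 74ra − 16a^2), so (9r − 5a) is a factor with cofactor −63r^2 + 74ra − 16a^2.
The cofactor groups again: −63r^2 + 74ra − 16a^2 = −7r(9r − 8a) + 2a(9r − 8a); both groups contain (9r − 8a), giving −(7r − 2a)(9r − 8a).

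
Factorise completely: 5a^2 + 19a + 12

(5a + 4)(a + 3)

Need a pair with product 5·12 = 60 and sum 19: that's 4 and 15.
Split the middle term: 5a^2 + 4a + 15a + 12 = a(5a + 4) + 3(5a + 4).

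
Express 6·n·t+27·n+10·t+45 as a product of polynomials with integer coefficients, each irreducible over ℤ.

Group as (6·n·t+27·n) + (10·t+45) = 3·n·(2·t+9) + 5·(2·t+9).
Both groups share the factor (2·t+9).

(2·t+9)·(3·n+5)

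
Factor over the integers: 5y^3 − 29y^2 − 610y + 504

(5y − 4)(y + 9)(y − 14)

Trying the rational-root candidates, y = 4/5 is a root, so (5y − 4) divides it; the quotient is y^2 − 5y − 126.
The remaining quadratic factors as (y + 9)(y − 14).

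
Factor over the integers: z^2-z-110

Two integers with product -110 and sum -1 are 10 and -11.

(z+10)*(z-11)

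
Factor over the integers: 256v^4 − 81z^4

(4v)⁴ − (3z)⁴ = ((4v)² − (3z)²)((4v)² + (3z)²); the first factor splits again, the second (16v^2 + 9z^2) is irreducible.

(4v + 3z)(4v − 3z)(16v^2 + 9z^2)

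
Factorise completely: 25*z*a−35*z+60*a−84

Group as (25*z*a−35*z) + (60*a−84) = 5*z*(5*a−7) + 12*(5*a−7).
Both groups share the factor (5*a−7).

(5*a−7)*(5*z+12)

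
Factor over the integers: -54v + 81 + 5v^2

Need a pair with product 5·81 = 405 and sum -54: that's -9 and -45.
Split the middle term: 5v^2 - 9v - 45v + 81 = v(5v - 9) - 9(5v - 9).

(5v - 9)(v - 9)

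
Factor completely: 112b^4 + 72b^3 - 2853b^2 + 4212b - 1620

Testing divisors of the constant over divisors of the leading coefficient, b = 3/4 is a root, so (4b - 3) divides it; the quotient is 28b^3 + 39b^2 - 684b + 540.
Then b = -6 is a root, so (b + 6) divides it; the quotient is 28b^2 - 129b + 90.
The remaining quadratic factors as (7b - 6)(4b - 15).

(4b - 15)(4b - 3)(7b - 6)(b + 6)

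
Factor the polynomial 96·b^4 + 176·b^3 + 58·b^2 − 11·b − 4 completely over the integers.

(2·b + 1)·(3·b + 4)·(4·b + 1)·(4·b − 1)

Among the possible rational roots, b = −1/2 is a root, giving the factor (2·b + 1) and quotient 48·b^3 + 64·b^2 − 3·b − 4.
Then b = −1/4 is a root, so (4·b + 1) divides it; the quotient is 12·b^2 + 13·b − 4.
The remaining quadratic factors as (4·b − 1)(3·b + 4).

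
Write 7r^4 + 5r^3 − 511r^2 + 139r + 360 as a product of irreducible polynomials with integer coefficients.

(7r + 5)(r + 9)(r − 1)(r − 8)

By the rational root theorem, r = −9 is a root, so (r + 9) divides it; the quotient is 7r^3 − 58r^2 + 11r + 40.
Then r = −5/7 is a root, so (7r + 5) is a factor; dividing leaves r^2 − 9r + 8.
The remaining quadratic factors as (r − 1)(r − 8).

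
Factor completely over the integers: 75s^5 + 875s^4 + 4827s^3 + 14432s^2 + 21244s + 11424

(3s + 8)(5s + 14)(5s + 6)(s^2 + 5s + 17)

Testing divisors of the constant over divisors of the leading coefficient, s = −14/5 is a root, so (5s + 14) is a factor; dividing leaves 15s^4 + 133s^3 + 593s^2 + 1226s + 816.
Continuing, s = −8/3 is a root, so (3s + 8) divides it; the quotient is 5s^3 + 31s^2 + 115s + 102.
Next, s = −6/5 is a root, so (5s + 6) divides it; the quotient is s^2 + 5s + 17.
The quadratic s^2 + 5s + 17 has discriminant −43 < 0 and is irreducible over ℤ.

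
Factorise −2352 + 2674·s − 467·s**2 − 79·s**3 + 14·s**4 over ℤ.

(2·s − 7)·(7·s − 8)·(s + 6)·(s − 7)

By the rational root theorem, s = 7 is a root, so (s − 7) is a factor; dividing leaves 14·s**3 + 19·s**2 − 334·s + 336.
Then s = 7/2 is a root, giving the factor (2·s − 7) and quotient 7·s**2 + 34·s − 48.
The remaining quadratic factors as (s + 6)(7·s − 8).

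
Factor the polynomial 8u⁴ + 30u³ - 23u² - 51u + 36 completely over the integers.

(2u + 3)(4u - 3)(u + 4)(u - 1)

Testing divisors of the constant over divisors of the leading coefficient, u = 1 is a root, so (u - 1) is a factor; dividing leaves 8u³ + 38u² + 15u - 36.
Next, u = 3/4 is a root, so (4u - 3) is a factor; dividing leaves 2u² + 11u + 12.
The remaining quadratic factors as (2u + 3)(u + 4).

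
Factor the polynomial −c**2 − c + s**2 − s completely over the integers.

Group: −c·(c + s) + (s − 1)·(c + s); both groups contain (c + s).

−(c + s)·(c − s + 1)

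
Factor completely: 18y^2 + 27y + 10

Need a pair with product 18·10 = 180 and sum 27: that's 15 and 12.
Split the middle term: 18y^2 + 15y + 12y + 10 = 3y(6y + 5) + 2(6y + 5).

(3y + 2)(6y + 5)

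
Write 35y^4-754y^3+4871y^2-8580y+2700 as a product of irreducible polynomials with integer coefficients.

Trying the rational-root candidates, y = 2/5 is a root, giving the factor (5y-2) and quotient 7y^3-148y^2+915y-1350.
Next, y = 15/7 is a root, giving the factor (7y-15) and quotient y^2-19y+90.
The remaining quadratic factors as (y-9)(y-10).

(5y-2)(7y-15)(y-10)(y-9)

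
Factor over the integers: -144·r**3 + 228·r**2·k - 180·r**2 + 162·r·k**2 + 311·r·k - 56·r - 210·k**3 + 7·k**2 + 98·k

Group: 3·r·(-48·r**2 + 124·r·k - 28·r - 70·k**2 + 49·k) + (3·k + 2)·(-48·r**2 + 124·r·k - 28·r - 70·k**2 + 49·k); both groups contain (-48·r**2 + 124·r·k - 28·r - 70·k**2 + 49·k), so (3·r + 3·k + 2) is a factor with cofactor -48·r**2 + 124·r·k - 28·r - 70·k**2 + 49·k.
The cofactor groups again: -48·r**2 + 124·r·k - 28·r - 70·k**2 + 49·k = -4·r·(12·r - 10·k + 7) + 7·k·(12·r - 10·k + 7); both groups contain (12·r - 10·k + 7), giving -(4·r - 7·k)·(12·r - 10·k + 7).

-(12·r - 10·k + 7)·(4·r - 7·k)·(3·r + 3·k + 2)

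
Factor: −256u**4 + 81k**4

(3k)⁴ − (4u)⁴ = ((3k)² − (4u)²)((3k)² + (4u)²); the first factor splits again, the second (9k**2 + 16u**2) is irreducible.

(3k + 4u)(3k − 4u)(9k**2 + 16u**2)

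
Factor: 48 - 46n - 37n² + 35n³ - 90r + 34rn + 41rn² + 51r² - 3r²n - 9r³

Group: 3r(-3r² + 4rn + 11r + 7n² + n - 8) + (5n - 6)(-3r² + 4rn + 11r + 7n² + n - 8); both groups contain (-3r² + 4rn + 11r + 7n² + n - 8), so (3r + 5n - 6) is a factor with cofactor -3r² + 4rn + 11r + 7n² + n - 8.
The cofactor groups again: -3r² + 4rn + 11r + 7n² + n - 8 = -3r(r + n - 1) + (7n + 8)(r + n - 1); both groups contain (r + n - 1), giving -(3r - 7n - 8)(r + n - 1).

-(3r - 7n - 8)(3r + 5n - 6)(r + n - 1)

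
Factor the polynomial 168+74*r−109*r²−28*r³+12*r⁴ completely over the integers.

(2*r−3)*(6*r+7)*(r+2)*(r−4)

By the rational root theorem, r = 3/2 is a root, so (2*r−3) divides it; the quotient is 6*r³−5*r²−62*r−56.
Then r = −7/6 is a root, so (6*r+7) is a factor; dividing leaves r²−2*r−8.
The remaining quadratic factors as (r+2)(r−4).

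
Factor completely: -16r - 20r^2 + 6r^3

2r(3r + 2)(r - 4)

Pull out the common factor 2r, then factor the remaining trinomial.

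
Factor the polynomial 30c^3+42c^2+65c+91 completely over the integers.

(5c+7)(6c^2+13)

Group as (30c^3+65c) + (42c^2+91) = 5c(6c^2+13) + 7(6c^2+13).
Both groups share the factor (6c^2+13).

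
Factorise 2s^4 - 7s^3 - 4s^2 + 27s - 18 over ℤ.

Trying the rational-root candidates, s = 3/2 is a root, so (2s - 3) is a factor; dividing leaves s^3 - 2s^2 - 5s + 6.
Continuing, s = 3 is a root, giving the factor (s - 3) and quotient s^2 + s - 2.
The remaining quadratic factors as (s - 1)(s + 2).

(2s - 3)(s + 2)(s - 1)(s - 3)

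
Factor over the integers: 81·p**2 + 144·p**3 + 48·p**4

3·p**2·(4·p + 3)·(4·p + 9)

Pull out the common factor 3·p**2, then factor the remaining trinomial.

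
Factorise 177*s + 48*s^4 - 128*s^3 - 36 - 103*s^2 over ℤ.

Testing divisors of the constant over divisors of the leading coefficient, s = -4/3 is a root, so (3*s + 4) is a factor; dividing leaves 16*s^3 - 64*s^2 + 51*s - 9.
Then s = 3/4 is a root, so (4*s - 3) divides it; the quotient is 4*s^2 - 13*s + 3.
The remaining quadratic factors as (s - 3)(4*s - 1).

(3*s + 4)*(4*s - 1)*(4*s - 3)*(s - 3)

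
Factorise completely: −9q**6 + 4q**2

−q**2(3q**2 + 2)(3q**2 − 2)

Pull out the common factor q**2, leaving −9q**4 + 4.
Recognize a difference of squares with the parts 2 and 3q**2.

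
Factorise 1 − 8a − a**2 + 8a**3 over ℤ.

(8a − 1)(a + 1)(a − 1)

Group as (8a**3 − 8a) + (−a**2 + 1) = 8a(a**2 − 1) − (a**2 − 1).
Both groups share the factor (a**2 − 1).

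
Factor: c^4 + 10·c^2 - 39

(c^2 + 13)·(c^2 - 3)

Substitute u = c^2 to get a quadratic in u, then factor.
c^2 + 13 is irreducible over ℤ (always positive, so no real roots).
c^2 - 3 is irreducible over ℤ (3 is not a perfect square).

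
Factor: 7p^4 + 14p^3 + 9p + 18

(p + 2)(7p^3 + 9)

Group as (7p^4 + 9p) + (14p^3 + 18) = p(7p^3 + 9) + 2(7p^3 + 9).
Both groups share the factor (7p^3 + 9).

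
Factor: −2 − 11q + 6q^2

(6q + 1)(q − 2)

Need a pair with product 6·(−2) = −12 and sum −11: that's 1 and −12.
Split the middle term: 6q^2 + q − 12q − 2 = q(6q + 1) − 2(6q + 1).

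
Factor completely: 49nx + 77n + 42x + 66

Group as (49nx + 77n) + (42x + 66) = 7n(7x + 11) + 6(7x + 11).
Both groups share the factor (7x + 11).

(7n + 6)(7x + 11)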